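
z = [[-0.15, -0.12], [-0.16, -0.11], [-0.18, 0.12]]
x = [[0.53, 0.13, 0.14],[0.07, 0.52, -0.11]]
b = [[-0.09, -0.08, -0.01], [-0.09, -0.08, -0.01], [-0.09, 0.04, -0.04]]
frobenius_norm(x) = 0.78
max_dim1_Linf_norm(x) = 0.53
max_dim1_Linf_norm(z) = 0.18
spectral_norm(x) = 0.63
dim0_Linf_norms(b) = [0.09, 0.08, 0.04]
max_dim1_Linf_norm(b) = 0.09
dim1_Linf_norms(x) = [0.53, 0.52]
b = z @ x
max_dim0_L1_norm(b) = 0.27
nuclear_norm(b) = 0.27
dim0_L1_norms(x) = [0.6, 0.65, 0.25]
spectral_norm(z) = 0.29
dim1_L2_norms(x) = [0.56, 0.54]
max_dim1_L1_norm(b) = 0.18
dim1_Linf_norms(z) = [0.15, 0.16, 0.18]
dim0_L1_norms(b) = [0.27, 0.2, 0.06]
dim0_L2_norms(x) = [0.53, 0.54, 0.18]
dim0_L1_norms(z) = [0.49, 0.35]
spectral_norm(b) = 0.18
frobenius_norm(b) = 0.20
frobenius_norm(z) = 0.35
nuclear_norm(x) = 1.09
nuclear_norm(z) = 0.48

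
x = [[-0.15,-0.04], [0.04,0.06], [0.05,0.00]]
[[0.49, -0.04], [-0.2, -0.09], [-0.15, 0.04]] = x@ [[-2.93,0.81],[-1.32,-2.06]]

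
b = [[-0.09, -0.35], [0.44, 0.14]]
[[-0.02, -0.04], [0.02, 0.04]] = b@[[0.03, 0.06], [0.06, 0.11]]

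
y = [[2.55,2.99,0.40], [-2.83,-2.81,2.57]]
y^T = [[2.55,-2.83], [2.99,-2.81], [0.40,2.57]]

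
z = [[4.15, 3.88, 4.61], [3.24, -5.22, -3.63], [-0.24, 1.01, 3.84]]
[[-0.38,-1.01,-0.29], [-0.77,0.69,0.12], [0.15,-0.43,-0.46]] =z @ [[-0.15, -0.05, 0.01],[0.04, -0.10, 0.08],[0.02, -0.09, -0.14]]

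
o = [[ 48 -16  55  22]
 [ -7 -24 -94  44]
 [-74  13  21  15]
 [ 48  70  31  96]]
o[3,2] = 31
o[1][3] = 44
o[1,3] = 44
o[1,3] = 44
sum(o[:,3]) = 177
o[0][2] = 55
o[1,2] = -94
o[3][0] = 48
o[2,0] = -74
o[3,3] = 96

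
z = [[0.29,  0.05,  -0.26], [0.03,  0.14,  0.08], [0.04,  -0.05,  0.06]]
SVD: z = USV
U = [[-1.0, -0.04, 0.05], [0.04, -1.00, 0.06], [0.04, 0.06, 1.0]]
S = [0.39, 0.16, 0.09]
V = [[-0.73,-0.12,0.67], [-0.23,-0.88,-0.41], [0.64,-0.45,0.62]]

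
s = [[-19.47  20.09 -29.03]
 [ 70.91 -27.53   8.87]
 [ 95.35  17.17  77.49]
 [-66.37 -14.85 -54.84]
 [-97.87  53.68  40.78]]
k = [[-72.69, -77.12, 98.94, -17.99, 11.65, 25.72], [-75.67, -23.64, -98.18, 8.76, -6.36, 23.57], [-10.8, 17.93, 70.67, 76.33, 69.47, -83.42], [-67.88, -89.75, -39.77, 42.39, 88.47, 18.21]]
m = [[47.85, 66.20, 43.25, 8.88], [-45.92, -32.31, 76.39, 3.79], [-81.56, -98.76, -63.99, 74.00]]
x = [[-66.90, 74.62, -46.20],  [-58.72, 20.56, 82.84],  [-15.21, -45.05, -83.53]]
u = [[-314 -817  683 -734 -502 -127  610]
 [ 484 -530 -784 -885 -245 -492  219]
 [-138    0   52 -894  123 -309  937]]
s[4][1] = 53.68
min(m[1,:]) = -45.92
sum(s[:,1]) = 48.56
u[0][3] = -734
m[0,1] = 66.2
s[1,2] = 8.87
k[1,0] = -75.67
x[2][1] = -45.05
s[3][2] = -54.84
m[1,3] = 3.79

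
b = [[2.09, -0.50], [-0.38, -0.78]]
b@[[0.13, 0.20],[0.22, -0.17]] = [[0.16, 0.50], [-0.22, 0.06]]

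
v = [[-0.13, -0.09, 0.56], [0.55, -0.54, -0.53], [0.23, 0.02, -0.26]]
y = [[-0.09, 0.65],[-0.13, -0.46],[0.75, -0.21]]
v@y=[[0.44,-0.16], [-0.38,0.72], [-0.22,0.19]]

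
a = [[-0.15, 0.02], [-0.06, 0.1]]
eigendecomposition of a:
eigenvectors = [[-0.97, -0.08], [-0.24, -1.0]]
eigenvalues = [-0.15, 0.1]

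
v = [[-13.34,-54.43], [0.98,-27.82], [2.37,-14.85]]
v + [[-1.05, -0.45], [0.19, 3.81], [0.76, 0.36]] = [[-14.39, -54.88],[1.17, -24.01],[3.13, -14.49]]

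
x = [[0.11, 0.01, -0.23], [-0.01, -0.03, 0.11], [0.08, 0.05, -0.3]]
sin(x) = [[0.11, 0.01, -0.23], [-0.01, -0.03, 0.11], [0.08, 0.05, -0.3]]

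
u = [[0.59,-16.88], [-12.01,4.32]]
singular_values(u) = [18.02, 11.11]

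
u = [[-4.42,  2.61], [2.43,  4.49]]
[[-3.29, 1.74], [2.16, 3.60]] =u @ [[0.78,0.06], [0.06,0.77]]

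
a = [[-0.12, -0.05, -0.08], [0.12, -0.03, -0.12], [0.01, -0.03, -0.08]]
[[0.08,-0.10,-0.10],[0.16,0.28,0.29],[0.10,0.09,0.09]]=a @[[0.19, 1.52, 1.43], [-0.41, -0.73, 0.28], [-1.02, -0.61, -1.03]]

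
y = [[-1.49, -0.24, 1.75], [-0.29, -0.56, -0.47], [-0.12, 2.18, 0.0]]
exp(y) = [[0.12, 0.82, 0.70],[-0.06, 0.17, -0.4],[-0.19, 1.32, 0.45]]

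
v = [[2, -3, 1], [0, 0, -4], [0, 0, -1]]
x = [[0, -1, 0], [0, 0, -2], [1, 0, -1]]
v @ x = [[1, -2, 5], [-4, 0, 4], [-1, 0, 1]]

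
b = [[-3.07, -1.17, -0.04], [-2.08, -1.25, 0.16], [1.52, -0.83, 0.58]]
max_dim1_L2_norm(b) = 3.29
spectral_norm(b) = 4.22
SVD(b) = [[-0.78, -0.07, 0.62], [-0.56, -0.36, -0.74], [0.28, -0.93, 0.24]] @ diag([4.217698973818495, 1.5021991044000167, 0.0036355178706828383]) @ [[0.94, 0.33, 0.02], [-0.29, 0.87, -0.40], [0.15, -0.37, -0.92]]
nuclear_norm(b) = 5.72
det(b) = -0.02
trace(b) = -3.74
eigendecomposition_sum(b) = [[-2.98, -1.27, 0.02], [-2.31, -0.99, 0.01], [0.57, 0.25, -0.00]] + [[0.02,-0.03,0.01],[-0.06,0.07,-0.02],[-0.15,0.18,-0.06]] + [[-0.12, 0.13, -0.07], [0.29, -0.33, 0.17], [1.10, -1.26, 0.65]]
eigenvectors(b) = [[0.78, 0.14, -0.10], [0.61, -0.35, 0.25], [-0.15, -0.93, 0.96]]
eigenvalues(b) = [-3.97, 0.03, 0.2]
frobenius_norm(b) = 4.48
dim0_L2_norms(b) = [4.01, 1.9, 0.6]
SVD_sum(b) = [[-3.10, -1.08, -0.08], [-2.24, -0.78, -0.06], [1.11, 0.39, 0.03]] + [[0.03, -0.09, 0.04], [0.16, -0.47, 0.22], [0.41, -1.22, 0.55]] + [[0.00,-0.00,-0.00], [-0.0,0.0,0.00], [0.00,-0.00,-0.00]]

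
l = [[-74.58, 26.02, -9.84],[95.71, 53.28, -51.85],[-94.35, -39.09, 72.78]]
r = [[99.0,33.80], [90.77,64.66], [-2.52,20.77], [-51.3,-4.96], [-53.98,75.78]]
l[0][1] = 26.02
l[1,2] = -51.85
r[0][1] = 33.8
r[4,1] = 75.78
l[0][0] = -74.58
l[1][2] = -51.85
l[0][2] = -9.84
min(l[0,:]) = -74.58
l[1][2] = -51.85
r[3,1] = -4.96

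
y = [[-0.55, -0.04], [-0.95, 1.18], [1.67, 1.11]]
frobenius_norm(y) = 2.57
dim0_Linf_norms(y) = [1.67, 1.18]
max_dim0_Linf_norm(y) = 1.67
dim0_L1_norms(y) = [3.17, 2.33]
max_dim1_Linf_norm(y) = 1.67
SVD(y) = [[-0.25, -0.12], [-0.19, -0.97], [0.95, -0.22]] @ diag([2.0804987352603503, 1.5137783895207657]) @ [[0.91, 0.41], [0.41, -0.91]]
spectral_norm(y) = 2.08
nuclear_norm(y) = 3.59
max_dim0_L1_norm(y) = 3.17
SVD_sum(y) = [[-0.47, -0.21],[-0.36, -0.16],[1.81, 0.80]] + [[-0.08, 0.17],[-0.59, 1.34],[-0.14, 0.31]]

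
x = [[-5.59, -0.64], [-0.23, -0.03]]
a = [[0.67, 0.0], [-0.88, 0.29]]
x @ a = [[-3.18, -0.19], [-0.13, -0.01]]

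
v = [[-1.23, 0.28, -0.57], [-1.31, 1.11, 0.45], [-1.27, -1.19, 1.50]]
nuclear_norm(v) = 5.21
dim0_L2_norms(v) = [2.2, 1.65, 1.67]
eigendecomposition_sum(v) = [[-1.31-0.00j,(0.02-0j),(-0.26-0j)], [-0.53-0.00j,(0.01-0j),(-0.1-0j)], [(-0.78-0j),(0.01-0j),(-0.15-0j)]] + [[(0.04+0.09j), 0.13-0.18j, (-0.16-0.02j)], [-0.39+0.05j, 0.55+0.70j, 0.28-0.57j], [(-0.25-0.45j), (-0.6+1j), 0.83+0.07j]] + [[0.04-0.09j, 0.13+0.18j, (-0.16+0.02j)], [-0.39-0.05j, (0.55-0.7j), 0.28+0.57j], [-0.25+0.45j, (-0.6-1j), 0.83-0.07j]]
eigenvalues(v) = [(-1.45+0j), (1.42+0.86j), (1.42-0.86j)]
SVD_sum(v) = [[-0.54, -0.11, 0.36],  [-0.94, -0.19, 0.61],  [-1.7, -0.35, 1.11]] + [[-0.44, 0.80, -0.42], [-0.55, 1.01, -0.53], [0.45, -0.81, 0.43]] + [[-0.25, -0.4, -0.51], [0.18, 0.29, 0.37], [-0.02, -0.03, -0.04]]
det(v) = -4.01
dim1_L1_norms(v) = [2.08, 2.87, 3.96]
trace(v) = 1.38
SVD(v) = [[-0.27, 0.52, 0.81], [-0.47, 0.66, -0.59], [-0.84, -0.53, 0.06]] @ diag([2.441351951936866, 1.9095406011910618, 0.8598577435697887]) @ [[0.82, 0.17, -0.54], [-0.44, 0.8, -0.42], [-0.36, -0.58, -0.73]]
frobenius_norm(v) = 3.22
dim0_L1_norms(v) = [3.81, 2.58, 2.52]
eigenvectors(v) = [[(0.81+0j), -0.15-0.01j, -0.15+0.01j],[(0.33+0j), 0.21-0.56j, 0.21+0.56j],[(0.48+0j), 0.79+0.00j, 0.79-0.00j]]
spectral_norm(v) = 2.44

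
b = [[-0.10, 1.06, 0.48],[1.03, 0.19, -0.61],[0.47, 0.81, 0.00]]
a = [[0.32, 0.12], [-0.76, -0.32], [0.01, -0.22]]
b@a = [[-0.83, -0.46], [0.18, 0.2], [-0.47, -0.20]]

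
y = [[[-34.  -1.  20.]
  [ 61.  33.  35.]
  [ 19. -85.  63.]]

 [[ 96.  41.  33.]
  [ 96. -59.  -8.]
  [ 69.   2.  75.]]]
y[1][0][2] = 33.0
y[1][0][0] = 96.0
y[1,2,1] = 2.0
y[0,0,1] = -1.0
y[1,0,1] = 41.0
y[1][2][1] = 2.0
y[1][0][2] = 33.0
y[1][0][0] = 96.0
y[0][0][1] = -1.0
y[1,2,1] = 2.0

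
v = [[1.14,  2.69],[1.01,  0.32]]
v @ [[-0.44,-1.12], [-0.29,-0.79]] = [[-1.28,-3.40], [-0.54,-1.38]]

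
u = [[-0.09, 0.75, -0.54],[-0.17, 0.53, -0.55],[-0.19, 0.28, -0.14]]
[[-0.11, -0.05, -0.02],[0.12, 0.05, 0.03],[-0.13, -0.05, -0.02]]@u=[[0.02, -0.11, 0.09],[-0.02, 0.12, -0.10],[0.02, -0.13, 0.10]]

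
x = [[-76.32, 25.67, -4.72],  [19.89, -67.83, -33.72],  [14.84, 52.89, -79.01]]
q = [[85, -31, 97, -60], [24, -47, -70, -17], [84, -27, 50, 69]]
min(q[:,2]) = -70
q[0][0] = 85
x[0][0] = -76.32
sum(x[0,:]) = -55.36999999999999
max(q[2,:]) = 84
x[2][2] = -79.01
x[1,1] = -67.83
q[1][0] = 24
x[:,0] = [-76.32, 19.89, 14.84]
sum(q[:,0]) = 193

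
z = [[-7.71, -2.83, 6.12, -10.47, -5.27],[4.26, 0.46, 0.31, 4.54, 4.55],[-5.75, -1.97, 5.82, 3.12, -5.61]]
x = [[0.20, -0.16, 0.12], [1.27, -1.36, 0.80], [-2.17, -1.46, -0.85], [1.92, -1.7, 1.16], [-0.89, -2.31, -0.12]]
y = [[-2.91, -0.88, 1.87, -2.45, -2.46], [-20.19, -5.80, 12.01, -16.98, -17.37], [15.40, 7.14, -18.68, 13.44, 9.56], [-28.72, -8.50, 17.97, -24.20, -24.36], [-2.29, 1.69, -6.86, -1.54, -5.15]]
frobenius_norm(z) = 20.35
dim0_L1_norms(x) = [6.45, 6.99, 3.05]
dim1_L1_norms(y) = [10.57, 72.35, 64.22, 103.75, 17.53]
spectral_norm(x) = 3.69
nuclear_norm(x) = 7.19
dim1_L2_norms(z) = [15.57, 7.73, 10.58]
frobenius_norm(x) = 5.08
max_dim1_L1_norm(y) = 103.75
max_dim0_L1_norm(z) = 18.13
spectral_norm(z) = 18.07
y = x @ z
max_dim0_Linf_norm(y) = 28.72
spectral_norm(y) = 66.55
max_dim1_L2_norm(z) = 15.57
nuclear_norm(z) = 30.29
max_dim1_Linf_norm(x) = 2.31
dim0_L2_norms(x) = [3.29, 3.5, 1.65]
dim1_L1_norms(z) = [32.4, 14.12, 22.27]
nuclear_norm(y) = 79.37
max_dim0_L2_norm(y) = 38.51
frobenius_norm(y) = 67.77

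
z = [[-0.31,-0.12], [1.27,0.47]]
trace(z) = 0.16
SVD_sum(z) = [[-0.31, -0.12], [1.27, 0.47]] + [[0.00, -0.00], [0.00, -0.00]]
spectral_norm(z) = 1.39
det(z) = 0.01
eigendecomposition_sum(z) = [[(-0.16+0.91j), -0.06+0.28j],  [0.64-2.93j, (0.24-0.89j)]] + [[(-0.15-0.91j), (-0.06-0.28j)], [0.63+2.93j, (0.23+0.89j)]]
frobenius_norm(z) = 1.39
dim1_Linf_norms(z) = [0.31, 1.27]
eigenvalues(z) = [(0.08+0.02j), (0.08-0.02j)]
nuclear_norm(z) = 1.40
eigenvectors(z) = [[0.29-0.01j, 0.29+0.01j],[-0.96+0.00j, (-0.96-0j)]]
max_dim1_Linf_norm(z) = 1.27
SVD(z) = [[-0.24, 0.97], [0.97, 0.24]] @ diag([1.3943733042930102, 0.004805026013745485]) @ [[0.94, 0.35], [0.35, -0.94]]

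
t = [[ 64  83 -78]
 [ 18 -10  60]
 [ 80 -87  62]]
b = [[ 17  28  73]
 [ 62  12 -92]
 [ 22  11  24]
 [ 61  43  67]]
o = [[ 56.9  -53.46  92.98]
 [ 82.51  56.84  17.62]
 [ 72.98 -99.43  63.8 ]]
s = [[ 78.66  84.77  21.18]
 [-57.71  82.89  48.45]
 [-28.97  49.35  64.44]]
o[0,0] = 56.9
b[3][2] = 67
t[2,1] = -87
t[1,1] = -10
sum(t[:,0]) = 162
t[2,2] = 62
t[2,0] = 80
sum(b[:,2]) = 72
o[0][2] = 92.98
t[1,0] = 18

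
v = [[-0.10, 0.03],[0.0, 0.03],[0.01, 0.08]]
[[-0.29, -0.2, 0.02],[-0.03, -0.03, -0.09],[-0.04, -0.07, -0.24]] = v @[[2.67, 1.66, -1.05],[-0.85, -1.11, -2.93]]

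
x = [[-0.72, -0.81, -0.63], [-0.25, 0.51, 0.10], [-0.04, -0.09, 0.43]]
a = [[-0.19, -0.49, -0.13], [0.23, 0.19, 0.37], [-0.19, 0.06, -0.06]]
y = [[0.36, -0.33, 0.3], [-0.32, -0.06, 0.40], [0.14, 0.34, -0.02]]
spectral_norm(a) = 0.67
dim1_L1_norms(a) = [0.81, 0.79, 0.31]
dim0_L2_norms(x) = [0.76, 0.96, 0.77]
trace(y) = 0.28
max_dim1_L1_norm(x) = 2.16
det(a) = 0.03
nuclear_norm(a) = 1.11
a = y @ x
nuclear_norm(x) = 2.22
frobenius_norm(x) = 1.45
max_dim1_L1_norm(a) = 0.81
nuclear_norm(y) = 1.43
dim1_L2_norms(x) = [1.25, 0.58, 0.44]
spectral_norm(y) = 0.61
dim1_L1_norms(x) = [2.16, 0.86, 0.56]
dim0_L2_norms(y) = [0.5, 0.48, 0.5]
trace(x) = 0.22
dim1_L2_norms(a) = [0.54, 0.48, 0.21]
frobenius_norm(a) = 0.75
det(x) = -0.28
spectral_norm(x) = 1.29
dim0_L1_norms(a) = [0.61, 0.74, 0.56]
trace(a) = -0.06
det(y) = -0.10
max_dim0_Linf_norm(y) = 0.4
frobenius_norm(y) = 0.85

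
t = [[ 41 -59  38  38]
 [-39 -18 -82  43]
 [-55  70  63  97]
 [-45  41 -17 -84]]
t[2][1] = 70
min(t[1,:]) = -82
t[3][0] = -45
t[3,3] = -84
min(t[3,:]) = -84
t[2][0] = -55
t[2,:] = [-55, 70, 63, 97]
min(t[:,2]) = -82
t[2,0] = -55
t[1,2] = -82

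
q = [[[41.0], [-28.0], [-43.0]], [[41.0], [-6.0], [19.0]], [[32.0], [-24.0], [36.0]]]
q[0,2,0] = -43.0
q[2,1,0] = -24.0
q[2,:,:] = [[32.0], [-24.0], [36.0]]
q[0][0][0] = 41.0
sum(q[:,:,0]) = 68.0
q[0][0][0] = 41.0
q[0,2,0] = -43.0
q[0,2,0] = -43.0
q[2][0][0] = 32.0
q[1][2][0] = 19.0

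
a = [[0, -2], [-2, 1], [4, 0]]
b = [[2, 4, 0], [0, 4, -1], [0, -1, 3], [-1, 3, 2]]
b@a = [[-8, 0], [-12, 4], [14, -1], [2, 5]]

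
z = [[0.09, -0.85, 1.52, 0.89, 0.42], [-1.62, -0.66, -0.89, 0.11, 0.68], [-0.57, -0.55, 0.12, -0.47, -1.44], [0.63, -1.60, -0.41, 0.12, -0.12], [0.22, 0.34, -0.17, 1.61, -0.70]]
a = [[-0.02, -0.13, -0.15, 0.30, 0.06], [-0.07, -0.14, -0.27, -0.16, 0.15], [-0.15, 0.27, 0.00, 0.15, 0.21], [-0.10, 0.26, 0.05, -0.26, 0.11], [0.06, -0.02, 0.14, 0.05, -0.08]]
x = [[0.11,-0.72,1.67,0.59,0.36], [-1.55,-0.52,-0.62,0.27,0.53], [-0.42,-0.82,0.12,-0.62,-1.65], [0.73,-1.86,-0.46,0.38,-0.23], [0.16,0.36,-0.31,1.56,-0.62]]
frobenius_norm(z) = 4.21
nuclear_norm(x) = 9.54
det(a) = 0.00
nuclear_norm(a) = 1.41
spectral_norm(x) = 2.38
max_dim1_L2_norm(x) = 2.1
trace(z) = -1.03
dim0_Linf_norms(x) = [1.55, 1.86, 1.67, 1.56, 1.65]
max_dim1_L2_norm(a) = 0.4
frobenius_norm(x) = 4.32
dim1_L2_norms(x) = [1.95, 1.85, 1.99, 2.1, 1.75]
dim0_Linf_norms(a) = [0.15, 0.27, 0.27, 0.3, 0.21]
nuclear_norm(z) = 9.28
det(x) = -23.71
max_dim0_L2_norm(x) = 2.25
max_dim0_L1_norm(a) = 0.92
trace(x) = -0.53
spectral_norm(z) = 2.30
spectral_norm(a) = 0.52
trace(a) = -0.50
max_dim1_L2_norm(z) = 2.08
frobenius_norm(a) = 0.80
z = a + x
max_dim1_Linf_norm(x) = 1.86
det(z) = -20.50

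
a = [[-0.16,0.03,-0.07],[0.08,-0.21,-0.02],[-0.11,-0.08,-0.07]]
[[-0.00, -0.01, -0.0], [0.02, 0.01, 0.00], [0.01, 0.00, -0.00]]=a @ [[0.04, 0.04, 0.1], [-0.06, -0.04, 0.04], [-0.1, -0.02, -0.16]]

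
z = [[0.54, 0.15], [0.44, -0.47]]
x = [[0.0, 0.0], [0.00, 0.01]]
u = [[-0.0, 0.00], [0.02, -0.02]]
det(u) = 0.00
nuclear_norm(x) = 0.01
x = u @ z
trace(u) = -0.02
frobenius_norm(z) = 0.85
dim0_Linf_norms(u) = [0.02, 0.02]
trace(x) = 0.01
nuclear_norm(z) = 1.17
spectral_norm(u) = 0.03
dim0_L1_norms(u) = [0.02, 0.02]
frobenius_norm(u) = 0.03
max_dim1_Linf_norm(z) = 0.54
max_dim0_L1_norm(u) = 0.02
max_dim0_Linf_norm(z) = 0.54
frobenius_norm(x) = 0.01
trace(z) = 0.07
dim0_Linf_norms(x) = [0.0, 0.01]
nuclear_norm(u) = 0.03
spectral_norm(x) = 0.01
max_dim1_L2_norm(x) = 0.01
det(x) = 0.00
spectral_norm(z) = 0.73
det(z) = -0.32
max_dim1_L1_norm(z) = 0.91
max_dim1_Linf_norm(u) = 0.02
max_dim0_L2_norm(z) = 0.7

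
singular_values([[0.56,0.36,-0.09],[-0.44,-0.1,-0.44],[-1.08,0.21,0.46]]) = [1.33, 0.62, 0.35]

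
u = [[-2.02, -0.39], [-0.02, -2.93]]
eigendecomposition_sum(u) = [[-1.99, 0.85], [0.04, -0.02]] + [[-0.03,  -1.24], [-0.06,  -2.91]]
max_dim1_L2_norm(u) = 2.93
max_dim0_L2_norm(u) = 2.96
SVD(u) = [[0.25, 0.97], [0.97, -0.25]] @ diag([2.9809536064342255, 1.9828554148718927]) @ [[-0.17,-0.98], [-0.98,0.17]]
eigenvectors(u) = [[1.00, 0.39], [-0.02, 0.92]]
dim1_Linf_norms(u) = [2.02, 2.93]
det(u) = 5.91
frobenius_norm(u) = 3.58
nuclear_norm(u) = 4.96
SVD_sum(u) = [[-0.13, -0.72], [-0.50, -2.85]] + [[-1.89,  0.33], [0.48,  -0.08]]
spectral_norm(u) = 2.98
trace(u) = -4.95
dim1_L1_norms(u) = [2.41, 2.95]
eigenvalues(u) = [-2.01, -2.94]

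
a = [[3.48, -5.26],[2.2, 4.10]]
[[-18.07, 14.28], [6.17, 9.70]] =a @[[-1.61, 4.24], [2.37, 0.09]]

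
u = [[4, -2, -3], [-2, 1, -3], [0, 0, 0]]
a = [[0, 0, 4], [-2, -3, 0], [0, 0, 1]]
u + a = [[4, -2, 1], [-4, -2, -3], [0, 0, 1]]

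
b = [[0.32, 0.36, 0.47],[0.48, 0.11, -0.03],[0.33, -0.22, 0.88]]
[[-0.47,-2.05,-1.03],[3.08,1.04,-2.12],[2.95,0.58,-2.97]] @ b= [[-1.47, -0.17, -1.07],[0.79, 1.69, -0.45],[0.24, 1.78, -1.24]]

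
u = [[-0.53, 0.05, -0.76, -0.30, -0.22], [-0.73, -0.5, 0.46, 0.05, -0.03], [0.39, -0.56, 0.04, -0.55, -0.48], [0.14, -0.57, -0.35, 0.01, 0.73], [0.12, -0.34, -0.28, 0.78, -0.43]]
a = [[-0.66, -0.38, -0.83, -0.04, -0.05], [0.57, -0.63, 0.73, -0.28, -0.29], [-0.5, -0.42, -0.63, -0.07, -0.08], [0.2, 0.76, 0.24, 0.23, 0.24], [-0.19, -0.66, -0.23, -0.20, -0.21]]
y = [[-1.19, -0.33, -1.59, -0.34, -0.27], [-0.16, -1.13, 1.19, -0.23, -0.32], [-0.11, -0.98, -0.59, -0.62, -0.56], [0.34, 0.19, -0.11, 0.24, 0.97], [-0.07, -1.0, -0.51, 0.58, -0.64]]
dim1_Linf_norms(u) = [0.76, 0.73, 0.56, 0.73, 0.78]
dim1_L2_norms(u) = [1.0, 1.0, 1.0, 1.0, 1.0]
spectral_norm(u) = 1.00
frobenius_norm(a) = 2.22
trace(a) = -1.90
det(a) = 0.00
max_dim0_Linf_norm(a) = 0.83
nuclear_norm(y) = 6.92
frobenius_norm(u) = 2.24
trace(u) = -1.41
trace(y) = -3.31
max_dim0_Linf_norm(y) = 1.59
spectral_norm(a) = 1.76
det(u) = 1.00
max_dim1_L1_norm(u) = 2.02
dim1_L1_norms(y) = [3.72, 3.03, 2.86, 1.85, 2.8]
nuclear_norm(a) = 3.12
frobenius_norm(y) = 3.51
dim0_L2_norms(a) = [1.04, 1.32, 1.31, 0.42, 0.44]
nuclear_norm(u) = 5.00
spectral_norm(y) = 2.49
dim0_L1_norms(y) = [1.87, 3.63, 3.99, 2.01, 2.76]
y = a + u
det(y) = 2.48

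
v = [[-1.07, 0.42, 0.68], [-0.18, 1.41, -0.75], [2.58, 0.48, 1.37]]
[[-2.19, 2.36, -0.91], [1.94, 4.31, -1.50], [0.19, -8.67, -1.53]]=v @[[1.01, -2.70, -0.04], [0.48, 1.73, -1.37], [-1.93, -1.85, -0.56]]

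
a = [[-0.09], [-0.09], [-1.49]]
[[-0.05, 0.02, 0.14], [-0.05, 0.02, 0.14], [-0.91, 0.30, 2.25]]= a@[[0.61,  -0.2,  -1.51]]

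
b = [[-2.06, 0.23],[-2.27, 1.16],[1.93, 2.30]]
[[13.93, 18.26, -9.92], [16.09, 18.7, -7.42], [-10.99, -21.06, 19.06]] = b@ [[-6.67,-9.04,5.25], [0.82,-1.57,3.88]]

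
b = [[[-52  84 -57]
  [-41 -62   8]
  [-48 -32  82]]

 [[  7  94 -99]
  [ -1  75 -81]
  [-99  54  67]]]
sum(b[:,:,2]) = -80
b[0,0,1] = 84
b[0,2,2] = 82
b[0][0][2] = -57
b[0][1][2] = 8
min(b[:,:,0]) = -99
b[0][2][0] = -48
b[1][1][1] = 75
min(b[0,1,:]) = -62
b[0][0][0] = -52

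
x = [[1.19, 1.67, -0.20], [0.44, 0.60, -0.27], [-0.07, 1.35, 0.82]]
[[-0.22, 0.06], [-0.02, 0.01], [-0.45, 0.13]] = x@[[-0.01, -0.01], [-0.16, 0.05], [-0.29, 0.07]]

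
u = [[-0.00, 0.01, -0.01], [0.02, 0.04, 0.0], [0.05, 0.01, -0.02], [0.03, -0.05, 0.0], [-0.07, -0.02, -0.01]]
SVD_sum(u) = [[0.00, 0.00, -0.00], [0.03, 0.01, -0.0], [0.05, 0.01, -0.00], [0.01, 0.0, -0.00], [-0.07, -0.02, 0.00]] + [[-0.0, 0.01, -0.00], [-0.01, 0.03, -0.0], [0.0, -0.00, 0.00], [0.02, -0.05, 0.00], [0.00, -0.00, 0.00]] + [[-0.00,  -0.0,  -0.01], [0.00,  0.0,  0.00], [-0.0,  -0.00,  -0.02], [0.0,  0.00,  0.0], [-0.00,  -0.0,  -0.01]]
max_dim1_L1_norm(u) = 0.1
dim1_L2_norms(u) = [0.01, 0.04, 0.05, 0.06, 0.07]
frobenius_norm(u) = 0.12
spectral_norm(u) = 0.10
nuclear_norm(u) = 0.19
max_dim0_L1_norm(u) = 0.17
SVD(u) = [[0.03, 0.15, -0.41], [0.31, 0.5, 0.05], [0.54, -0.06, -0.75], [0.16, -0.85, 0.01], [-0.76, -0.01, -0.52]] @ diag([0.09510095617653222, 0.06608849588509749, 0.024251161744435094]) @ [[0.96, 0.27, -0.04],[-0.27, 0.96, -0.00],[0.03, 0.01, 1.0]]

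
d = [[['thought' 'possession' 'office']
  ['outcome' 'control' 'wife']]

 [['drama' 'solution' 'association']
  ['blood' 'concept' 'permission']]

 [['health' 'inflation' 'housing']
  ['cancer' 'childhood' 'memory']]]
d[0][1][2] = 'wife'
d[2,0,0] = 'health'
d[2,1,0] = 'cancer'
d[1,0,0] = 'drama'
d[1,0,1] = 'solution'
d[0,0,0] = 'thought'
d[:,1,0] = ['outcome', 'blood', 'cancer']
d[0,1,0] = 'outcome'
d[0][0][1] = 'possession'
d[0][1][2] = 'wife'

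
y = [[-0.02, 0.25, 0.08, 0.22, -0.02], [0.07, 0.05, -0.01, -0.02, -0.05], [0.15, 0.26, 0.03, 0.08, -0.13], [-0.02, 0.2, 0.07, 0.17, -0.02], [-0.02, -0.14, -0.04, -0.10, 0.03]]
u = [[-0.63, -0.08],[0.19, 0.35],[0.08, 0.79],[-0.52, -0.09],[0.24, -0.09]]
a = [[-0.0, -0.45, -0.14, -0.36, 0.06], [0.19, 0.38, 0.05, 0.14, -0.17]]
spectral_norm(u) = 0.99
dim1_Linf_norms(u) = [0.63, 0.35, 0.79, 0.52, 0.24]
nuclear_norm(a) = 0.95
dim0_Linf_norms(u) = [0.63, 0.79]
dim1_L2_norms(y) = [0.34, 0.1, 0.34, 0.27, 0.18]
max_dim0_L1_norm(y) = 0.9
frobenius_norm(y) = 0.59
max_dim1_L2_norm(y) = 0.34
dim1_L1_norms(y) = [0.59, 0.2, 0.65, 0.48, 0.33]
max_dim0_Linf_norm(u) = 0.79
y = u @ a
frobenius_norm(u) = 1.24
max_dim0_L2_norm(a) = 0.59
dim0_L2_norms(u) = [0.88, 0.88]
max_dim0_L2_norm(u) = 0.88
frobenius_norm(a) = 0.77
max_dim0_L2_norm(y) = 0.44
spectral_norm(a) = 0.73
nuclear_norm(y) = 0.78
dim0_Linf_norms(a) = [0.19, 0.45, 0.14, 0.36, 0.17]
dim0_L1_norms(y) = [0.28, 0.9, 0.23, 0.59, 0.25]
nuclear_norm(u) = 1.74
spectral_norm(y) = 0.55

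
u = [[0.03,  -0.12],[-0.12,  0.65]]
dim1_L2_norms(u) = [0.12, 0.66]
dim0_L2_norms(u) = [0.12, 0.66]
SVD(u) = [[-0.18, 0.98], [0.98, 0.18]] @ diag([0.6724154027718932, 0.007584597228106782]) @ [[-0.18, 0.98], [0.98, 0.18]]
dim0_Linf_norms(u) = [0.12, 0.65]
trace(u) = 0.68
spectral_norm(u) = 0.67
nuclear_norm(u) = 0.68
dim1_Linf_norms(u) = [0.12, 0.65]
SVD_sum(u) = [[0.02, -0.12], [-0.12, 0.65]] + [[0.01, 0.0], [0.0, 0.0]]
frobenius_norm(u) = 0.67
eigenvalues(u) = [0.01, 0.67]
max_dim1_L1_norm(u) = 0.77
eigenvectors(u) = [[-0.98, 0.18], [-0.18, -0.98]]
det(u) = 0.01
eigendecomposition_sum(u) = [[0.01,  0.0], [0.0,  0.0]] + [[0.02,-0.12], [-0.12,0.65]]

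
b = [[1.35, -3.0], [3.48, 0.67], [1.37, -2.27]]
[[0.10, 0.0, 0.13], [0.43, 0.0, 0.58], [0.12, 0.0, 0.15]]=b@[[0.12, -0.00, 0.16], [0.02, -0.0, 0.03]]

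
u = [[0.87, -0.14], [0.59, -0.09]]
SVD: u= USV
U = [[-0.83, -0.56], [-0.56, 0.83]]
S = [1.06, 0.0]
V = [[-0.99, 0.16], [0.16, 0.99]]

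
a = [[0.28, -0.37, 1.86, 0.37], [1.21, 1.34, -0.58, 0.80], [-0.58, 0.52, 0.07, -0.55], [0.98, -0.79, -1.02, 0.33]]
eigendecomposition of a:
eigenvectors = [[-0.00+0.38j, -0.00-0.38j, (-0.43+0j), (-0.58+0j)],[0.12-0.57j, 0.12+0.57j, -0.54+0.00j, (0.06+0j)],[-0.38-0.00j, -0.38+0.00j, -0.39+0.00j, 0.12+0.00j],[0.61+0.00j, (0.61-0j), 0.61+0.00j, 0.81+0.00j]]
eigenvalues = [(0.81+1.36j), (0.81-1.36j), (0.99+0j), (-0.58+0j)]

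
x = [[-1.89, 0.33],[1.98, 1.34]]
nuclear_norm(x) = 3.97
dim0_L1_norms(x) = [3.87, 1.67]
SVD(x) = [[-0.59, 0.80], [0.8, 0.59]] @ diag([2.8551363665941007, 1.115883653501492]) @ [[0.95,0.31], [-0.31,0.95]]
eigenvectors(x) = [[-0.87, -0.1], [0.50, -1.00]]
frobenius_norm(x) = 3.07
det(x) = -3.19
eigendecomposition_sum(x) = [[-1.97, 0.19], [1.14, -0.11]] + [[0.08, 0.14],[0.84, 1.45]]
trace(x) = -0.55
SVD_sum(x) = [[-1.61, -0.52], [2.18, 0.71]] + [[-0.28, 0.85], [-0.2, 0.63]]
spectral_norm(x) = 2.86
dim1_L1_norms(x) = [2.22, 3.32]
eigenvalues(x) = [-2.08, 1.53]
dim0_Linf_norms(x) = [1.98, 1.34]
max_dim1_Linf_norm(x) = 1.98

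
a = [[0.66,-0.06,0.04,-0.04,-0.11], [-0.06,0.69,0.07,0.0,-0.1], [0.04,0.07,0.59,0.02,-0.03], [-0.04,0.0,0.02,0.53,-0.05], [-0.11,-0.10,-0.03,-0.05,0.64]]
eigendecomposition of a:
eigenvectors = [[0.31, -0.78, -0.49, -0.18, -0.18],[0.6, 0.58, -0.39, -0.08, -0.38],[0.35, 0.04, 0.26, -0.75, 0.5],[0.10, 0.10, -0.52, 0.37, 0.76],[-0.65, 0.21, -0.53, -0.51, -0.06]]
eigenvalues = [0.81, 0.74, 0.43, 0.58, 0.56]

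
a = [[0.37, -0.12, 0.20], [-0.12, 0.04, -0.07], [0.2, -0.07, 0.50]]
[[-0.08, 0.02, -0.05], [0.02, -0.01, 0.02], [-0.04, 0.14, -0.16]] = a @ [[-0.17, -0.15, 0.04], [0.13, -0.06, -0.06], [0.01, 0.33, -0.34]]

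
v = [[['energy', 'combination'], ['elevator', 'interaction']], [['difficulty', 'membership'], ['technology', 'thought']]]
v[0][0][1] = 'combination'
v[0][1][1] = 'interaction'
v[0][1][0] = 'elevator'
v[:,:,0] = [['energy', 'elevator'], ['difficulty', 'technology']]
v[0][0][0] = 'energy'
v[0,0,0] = 'energy'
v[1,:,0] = ['difficulty', 'technology']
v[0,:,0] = ['energy', 'elevator']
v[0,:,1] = ['combination', 'interaction']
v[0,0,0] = 'energy'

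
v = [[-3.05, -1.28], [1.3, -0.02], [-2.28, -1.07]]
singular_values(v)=[4.32, 0.53]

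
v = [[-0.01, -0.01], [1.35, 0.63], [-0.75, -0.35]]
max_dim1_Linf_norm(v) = 1.35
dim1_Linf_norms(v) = [0.01, 1.35, 0.75]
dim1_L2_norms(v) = [0.01, 1.49, 0.83]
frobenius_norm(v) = 1.70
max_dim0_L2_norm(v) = 1.54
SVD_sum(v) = [[-0.01, -0.01], [1.35, 0.63], [-0.75, -0.35]] + [[0.0, -0.00], [0.0, -0.00], [-0.0, 0.00]]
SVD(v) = [[-0.01, -1.00], [0.87, -0.01], [-0.49, 0.00]] @ diag([1.70428185572583, 0.004832829784063182]) @ [[0.91, 0.42],[-0.42, 0.91]]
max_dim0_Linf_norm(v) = 1.35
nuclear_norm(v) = 1.71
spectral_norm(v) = 1.70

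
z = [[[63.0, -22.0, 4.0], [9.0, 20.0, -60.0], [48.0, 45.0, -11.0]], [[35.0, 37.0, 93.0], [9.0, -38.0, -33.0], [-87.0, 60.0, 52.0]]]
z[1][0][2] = 93.0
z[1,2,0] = -87.0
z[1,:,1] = [37.0, -38.0, 60.0]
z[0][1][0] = 9.0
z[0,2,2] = -11.0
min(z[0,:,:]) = -60.0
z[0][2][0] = 48.0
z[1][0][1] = 37.0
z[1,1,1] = -38.0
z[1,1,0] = 9.0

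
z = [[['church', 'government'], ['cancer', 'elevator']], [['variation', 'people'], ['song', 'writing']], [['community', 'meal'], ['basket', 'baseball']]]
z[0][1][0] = 'cancer'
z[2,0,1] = 'meal'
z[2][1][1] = 'baseball'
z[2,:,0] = ['community', 'basket']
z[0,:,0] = ['church', 'cancer']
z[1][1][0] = 'song'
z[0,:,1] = ['government', 'elevator']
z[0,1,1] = 'elevator'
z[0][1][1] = 'elevator'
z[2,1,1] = 'baseball'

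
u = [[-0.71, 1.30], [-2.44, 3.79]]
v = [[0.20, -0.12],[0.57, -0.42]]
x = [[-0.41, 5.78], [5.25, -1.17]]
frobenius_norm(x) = 7.91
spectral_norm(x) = 6.36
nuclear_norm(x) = 11.06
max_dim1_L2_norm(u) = 4.51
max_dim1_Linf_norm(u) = 3.79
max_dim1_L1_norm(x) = 6.42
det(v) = -0.02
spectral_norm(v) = 0.75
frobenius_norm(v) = 0.75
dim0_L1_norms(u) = [3.15, 5.09]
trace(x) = -1.58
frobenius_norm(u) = 4.74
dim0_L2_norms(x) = [5.27, 5.9]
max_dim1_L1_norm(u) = 6.23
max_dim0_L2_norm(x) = 5.9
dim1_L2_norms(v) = [0.23, 0.71]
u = v @ x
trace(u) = 3.08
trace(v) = -0.22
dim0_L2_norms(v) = [0.6, 0.44]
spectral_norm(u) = 4.74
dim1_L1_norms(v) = [0.32, 0.99]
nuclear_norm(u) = 4.84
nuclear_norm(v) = 0.77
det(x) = -29.87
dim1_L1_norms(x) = [6.19, 6.42]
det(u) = 0.48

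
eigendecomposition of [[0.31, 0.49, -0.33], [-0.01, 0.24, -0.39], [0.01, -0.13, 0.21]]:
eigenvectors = [[-0.99+0.00j, (-0.99-0j), -0.59+0.00j], [(-0.11-0.1j), -0.11+0.10j, (0.68+0j)], [(0.05+0.06j), (0.05-0.06j), (0.44+0j)]]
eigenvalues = [(0.38+0.07j), (0.38-0.07j), (-0+0j)]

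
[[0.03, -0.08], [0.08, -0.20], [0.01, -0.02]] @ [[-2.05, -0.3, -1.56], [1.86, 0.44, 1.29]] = [[-0.21,-0.04,-0.15], [-0.54,-0.11,-0.38], [-0.06,-0.01,-0.04]]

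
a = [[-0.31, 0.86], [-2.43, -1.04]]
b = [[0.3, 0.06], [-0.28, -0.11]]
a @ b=[[-0.33, -0.11], [-0.44, -0.03]]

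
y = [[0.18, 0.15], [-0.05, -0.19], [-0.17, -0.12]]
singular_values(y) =[0.35, 0.11]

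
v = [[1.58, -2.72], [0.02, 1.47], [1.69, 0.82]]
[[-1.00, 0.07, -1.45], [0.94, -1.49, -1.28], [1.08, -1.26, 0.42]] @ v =[[-4.03, 1.63],[-0.71, -5.8],[2.39, -4.45]]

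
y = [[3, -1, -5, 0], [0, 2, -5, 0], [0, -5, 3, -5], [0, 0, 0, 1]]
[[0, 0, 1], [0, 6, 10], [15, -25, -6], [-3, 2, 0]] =y @ [[0, 1, -3], [0, 3, 0], [0, 0, -2], [-3, 2, 0]]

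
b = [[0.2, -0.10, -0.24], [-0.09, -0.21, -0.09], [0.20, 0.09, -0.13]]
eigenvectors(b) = [[(-0.74+0j), -0.30-0.22j, (-0.3+0.22j)], [(0.4+0j), 0.51-0.35j, 0.51+0.35j], [-0.54+0.00j, (-0.69+0j), (-0.69-0j)]]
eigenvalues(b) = [(0.08+0j), (-0.11+0.11j), (-0.11-0.11j)]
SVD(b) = [[-0.82, -0.24, -0.52], [-0.06, -0.86, 0.50], [-0.57, 0.45, 0.69]] @ diag([0.3903755027250754, 0.28320885261701356, 0.017312211629349667]) @ [[-0.7, 0.11, 0.71], [0.42, 0.87, 0.27], [-0.58, 0.49, -0.65]]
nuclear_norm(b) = 0.69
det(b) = 0.00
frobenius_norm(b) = 0.48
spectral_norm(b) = 0.39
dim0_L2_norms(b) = [0.3, 0.25, 0.29]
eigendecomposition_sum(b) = [[(0.11-0j), (-0.07+0j), -0.10+0.00j],[(-0.06+0j), (0.04-0j), (0.05-0j)],[0.08-0.00j, -0.05+0.00j, -0.07+0.00j]] + [[(0.04-0.01j), -0.01+0.08j, (-0.07+0.07j)],[(-0.01+0.07j), (-0.12-0.07j), (-0.07-0.15j)],[(0.06-0.06j), (0.07+0.14j), (-0.03+0.18j)]] + [[(0.04+0.01j),(-0.01-0.08j),(-0.07-0.07j)],  [(-0.01-0.07j),-0.12+0.07j,-0.07+0.15j],  [0.06+0.06j,0.07-0.14j,(-0.03-0.18j)]]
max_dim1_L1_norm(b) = 0.54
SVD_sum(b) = [[0.22, -0.04, -0.23],[0.02, -0.00, -0.02],[0.15, -0.03, -0.16]] + [[-0.03, -0.06, -0.02], [-0.10, -0.21, -0.07], [0.05, 0.11, 0.03]] + [[0.01, -0.00, 0.01], [-0.01, 0.0, -0.01], [-0.01, 0.01, -0.01]]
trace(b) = -0.14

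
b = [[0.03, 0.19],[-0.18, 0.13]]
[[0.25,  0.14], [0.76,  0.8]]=b@[[-2.94, -3.53], [1.77, 1.28]]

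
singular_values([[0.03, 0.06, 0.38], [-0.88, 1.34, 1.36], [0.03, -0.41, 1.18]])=[2.2, 1.13, 0.1]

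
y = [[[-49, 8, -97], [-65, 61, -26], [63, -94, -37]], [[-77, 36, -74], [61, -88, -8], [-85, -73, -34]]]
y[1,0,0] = -77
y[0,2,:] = [63, -94, -37]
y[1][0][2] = -74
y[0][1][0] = -65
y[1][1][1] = -88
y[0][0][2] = -97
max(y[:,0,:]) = 36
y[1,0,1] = 36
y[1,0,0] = -77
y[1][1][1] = -88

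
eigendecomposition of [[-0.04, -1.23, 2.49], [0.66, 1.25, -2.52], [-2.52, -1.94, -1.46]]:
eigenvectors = [[0.46+0.00j, (0.7+0j), (0.7-0j)], [-0.64+0.00j, -0.60-0.25j, -0.60+0.25j], [(-0.61+0j), -0.09+0.29j, -0.09-0.29j]]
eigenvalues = [(-1.6+0j), (0.68+1.44j), (0.68-1.44j)]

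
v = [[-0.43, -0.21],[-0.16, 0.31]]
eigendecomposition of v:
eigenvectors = [[-0.98, 0.26], [-0.2, -0.97]]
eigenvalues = [-0.47, 0.35]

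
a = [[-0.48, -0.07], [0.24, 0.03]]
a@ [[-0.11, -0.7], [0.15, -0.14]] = [[0.04,0.35], [-0.02,-0.17]]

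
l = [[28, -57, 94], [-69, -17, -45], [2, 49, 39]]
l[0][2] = 94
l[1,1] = -17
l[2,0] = 2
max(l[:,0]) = 28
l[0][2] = 94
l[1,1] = -17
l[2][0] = 2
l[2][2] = 39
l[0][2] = 94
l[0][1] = -57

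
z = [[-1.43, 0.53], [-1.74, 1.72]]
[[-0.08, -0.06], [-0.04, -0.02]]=z @ [[0.08, 0.06], [0.06, 0.05]]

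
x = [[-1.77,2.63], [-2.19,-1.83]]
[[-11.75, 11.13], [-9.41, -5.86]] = x @[[5.14, -0.55], [-1.01, 3.86]]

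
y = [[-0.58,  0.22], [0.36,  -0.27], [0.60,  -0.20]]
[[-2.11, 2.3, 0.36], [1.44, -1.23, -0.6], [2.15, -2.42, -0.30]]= y @ [[3.24, -4.52, 0.45], [-1.03, -1.46, 2.84]]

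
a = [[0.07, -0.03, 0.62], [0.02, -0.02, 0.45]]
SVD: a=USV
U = [[-0.81, -0.58],  [-0.58, 0.81]]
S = [0.77, 0.02]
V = [[-0.09, 0.05, -0.99], [-0.99, 0.05, 0.09]]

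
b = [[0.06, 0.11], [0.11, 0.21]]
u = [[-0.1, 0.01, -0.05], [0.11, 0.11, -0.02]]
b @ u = [[0.01, 0.01, -0.01], [0.01, 0.02, -0.01]]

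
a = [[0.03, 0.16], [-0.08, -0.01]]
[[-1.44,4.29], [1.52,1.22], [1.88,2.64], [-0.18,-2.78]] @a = [[-0.39, -0.27], [-0.05, 0.23], [-0.15, 0.27], [0.22, -0.00]]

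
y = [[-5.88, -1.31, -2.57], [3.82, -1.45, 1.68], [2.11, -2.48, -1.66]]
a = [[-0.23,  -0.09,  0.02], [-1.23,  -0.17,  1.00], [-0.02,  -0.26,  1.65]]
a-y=[[5.65, 1.22, 2.59], [-5.05, 1.28, -0.68], [-2.13, 2.22, 3.31]]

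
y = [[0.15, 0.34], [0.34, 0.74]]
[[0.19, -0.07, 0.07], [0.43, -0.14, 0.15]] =y @ [[0.6, 0.12, -0.24], [0.3, -0.25, 0.31]]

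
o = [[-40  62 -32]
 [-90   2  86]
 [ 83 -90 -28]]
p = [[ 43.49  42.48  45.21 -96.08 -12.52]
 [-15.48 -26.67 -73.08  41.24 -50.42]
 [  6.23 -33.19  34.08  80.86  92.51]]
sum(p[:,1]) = -17.380000000000003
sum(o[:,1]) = -26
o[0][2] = -32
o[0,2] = -32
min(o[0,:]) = -40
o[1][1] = 2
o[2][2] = -28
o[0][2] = -32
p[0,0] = 43.49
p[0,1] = 42.48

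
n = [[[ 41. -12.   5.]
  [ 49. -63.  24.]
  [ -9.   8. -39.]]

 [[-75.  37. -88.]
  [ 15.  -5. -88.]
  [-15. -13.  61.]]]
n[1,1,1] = -5.0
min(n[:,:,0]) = -75.0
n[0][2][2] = -39.0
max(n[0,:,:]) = 49.0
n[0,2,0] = -9.0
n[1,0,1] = 37.0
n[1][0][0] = -75.0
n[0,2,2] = -39.0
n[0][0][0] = 41.0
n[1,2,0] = -15.0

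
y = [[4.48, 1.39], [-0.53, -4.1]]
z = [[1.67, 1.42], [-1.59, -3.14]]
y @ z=[[5.27, 2.0], [5.63, 12.12]]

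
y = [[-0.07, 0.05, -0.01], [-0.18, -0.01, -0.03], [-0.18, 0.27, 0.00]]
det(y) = 0.000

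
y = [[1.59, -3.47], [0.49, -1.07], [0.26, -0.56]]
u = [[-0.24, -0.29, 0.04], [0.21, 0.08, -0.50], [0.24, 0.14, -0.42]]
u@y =[[-0.51, 1.12], [0.24, -0.53], [0.34, -0.75]]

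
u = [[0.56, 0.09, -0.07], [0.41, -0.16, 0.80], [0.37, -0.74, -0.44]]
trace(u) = -0.04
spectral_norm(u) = 0.97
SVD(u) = [[0.12,0.37,-0.92], [-0.47,0.84,0.28], [0.88,0.39,0.28]] @ diag([0.9724656049337699, 0.930574908622746, 0.47617327378021296]) @ [[0.21, -0.58, -0.79],[0.75, -0.42, 0.51],[-0.63, -0.70, 0.35]]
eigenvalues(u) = [(0.61+0j), (-0.32+0.78j), (-0.32-0.78j)]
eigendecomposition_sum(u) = [[0.58+0.00j, (0.06-0j), (0.01+0j)],[(0.3+0j), (0.03-0j), 0.00+0.00j],[-0.01-0.00j, -0.00+0.00j, -0.00-0.00j]] + [[(-0.01+0.02j),(0.01-0.04j),-0.04-0.02j], [0.06-0.20j,(-0.1+0.39j),0.40+0.16j], [0.19+0.08j,-0.37-0.15j,(-0.22+0.36j)]] + [[(-0.01-0.02j), 0.01+0.04j, -0.04+0.02j], [0.06+0.20j, -0.10-0.39j, (0.4-0.16j)], [0.19-0.08j, -0.37+0.15j, (-0.22-0.36j)]]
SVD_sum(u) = [[0.02, -0.07, -0.09], [-0.09, 0.26, 0.36], [0.18, -0.49, -0.67]] + [[0.26, -0.15, 0.18], [0.59, -0.33, 0.4], [0.28, -0.16, 0.19]] + [[0.27,0.31,-0.15], [-0.08,-0.09,0.05], [-0.08,-0.09,0.05]]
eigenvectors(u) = [[0.89+0.00j,0.07+0.01j,0.07-0.01j], [(0.46+0j),(-0.71+0j),-0.71-0.00j], [-0.01+0.00j,(0.11-0.69j),0.11+0.69j]]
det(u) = 0.43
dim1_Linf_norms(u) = [0.56, 0.8, 0.74]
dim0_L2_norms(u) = [0.79, 0.76, 0.92]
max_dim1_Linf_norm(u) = 0.8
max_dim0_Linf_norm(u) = 0.8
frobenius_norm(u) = 1.43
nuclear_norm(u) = 2.38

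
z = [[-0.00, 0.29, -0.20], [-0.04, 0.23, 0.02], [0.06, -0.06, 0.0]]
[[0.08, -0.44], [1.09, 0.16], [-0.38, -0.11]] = z @ [[-2.5, -1.66], [3.85, 0.21], [5.16, 2.48]]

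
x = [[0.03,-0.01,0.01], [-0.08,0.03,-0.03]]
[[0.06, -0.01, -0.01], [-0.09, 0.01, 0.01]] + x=[[0.09,-0.02,0.00],[-0.17,0.04,-0.02]]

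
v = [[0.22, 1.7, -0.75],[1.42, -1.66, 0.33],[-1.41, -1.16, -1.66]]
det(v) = 6.90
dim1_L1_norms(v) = [2.67, 3.41, 4.23]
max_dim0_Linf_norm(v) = 1.7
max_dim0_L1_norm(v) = 4.52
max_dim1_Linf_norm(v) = 1.7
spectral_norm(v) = 2.66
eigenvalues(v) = [(1.37+0j), (-2.23+0.24j), (-2.23-0.24j)]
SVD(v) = [[-0.64,0.06,-0.77], [0.75,0.30,-0.59], [0.2,-0.95,-0.23]] @ diag([2.6575578479388517, 2.519361064983144, 1.0301971214799688]) @ [[0.24, -0.96, 0.15], [0.71, 0.28, 0.65], [-0.66, -0.05, 0.75]]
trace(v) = -3.10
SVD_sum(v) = [[-0.41, 1.62, -0.25],[0.48, -1.9, 0.29],[0.13, -0.51, 0.08]] + [[0.10, 0.04, 0.09], [0.54, 0.21, 0.49], [-1.7, -0.67, -1.56]] + [[0.53, 0.04, -0.59], [0.41, 0.03, -0.46], [0.16, 0.01, -0.18]]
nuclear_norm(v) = 6.21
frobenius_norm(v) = 3.80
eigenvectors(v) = [[0.80+0.00j, (0.4-0.05j), (0.4+0.05j)], [(0.32+0j), (-0.76+0j), -0.76-0.00j], [-0.50+0.00j, -0.42-0.30j, (-0.42+0.3j)]]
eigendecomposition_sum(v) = [[(1+0j),(0.63-0j),-0.18+0.00j], [0.40+0.00j,(0.25-0j),-0.07+0.00j], [-0.62-0.00j,(-0.39+0j),(0.11+0j)]] + [[-0.39-0.85j, 0.53+0.12j, -0.29-1.30j],  [(0.51+1.67j), -0.96-0.35j, (0.2+2.47j)],  [(-0.39+1.12j), (-0.38-0.58j), -0.89+1.44j]] + [[-0.39+0.85j, 0.53-0.12j, -0.29+1.30j], [0.51-1.67j, -0.96+0.35j, 0.20-2.47j], [(-0.39-1.12j), -0.38+0.58j, (-0.89-1.44j)]]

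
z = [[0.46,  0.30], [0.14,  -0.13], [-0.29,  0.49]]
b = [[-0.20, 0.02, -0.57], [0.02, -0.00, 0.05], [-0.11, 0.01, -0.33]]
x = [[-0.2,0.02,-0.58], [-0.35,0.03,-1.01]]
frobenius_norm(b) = 0.70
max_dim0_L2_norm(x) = 1.16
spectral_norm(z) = 0.60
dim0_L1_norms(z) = [0.89, 0.92]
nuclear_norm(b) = 0.71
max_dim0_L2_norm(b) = 0.66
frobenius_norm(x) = 1.23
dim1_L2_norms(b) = [0.6, 0.05, 0.35]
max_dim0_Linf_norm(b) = 0.57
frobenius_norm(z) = 0.81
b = z @ x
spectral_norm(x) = 1.23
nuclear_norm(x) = 1.24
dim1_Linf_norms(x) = [0.58, 1.01]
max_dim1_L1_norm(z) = 0.78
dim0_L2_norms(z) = [0.56, 0.59]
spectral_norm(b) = 0.70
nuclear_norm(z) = 1.15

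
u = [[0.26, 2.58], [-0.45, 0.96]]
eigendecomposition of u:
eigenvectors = [[0.92+0.00j, (0.92-0j)], [0.13+0.36j, 0.13-0.36j]]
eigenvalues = [(0.61+1.02j), (0.61-1.02j)]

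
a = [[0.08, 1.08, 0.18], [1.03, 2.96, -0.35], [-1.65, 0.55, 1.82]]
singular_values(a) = [3.32, 2.54, 0.0]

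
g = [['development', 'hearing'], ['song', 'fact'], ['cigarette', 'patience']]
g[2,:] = ['cigarette', 'patience']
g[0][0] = 'development'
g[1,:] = ['song', 'fact']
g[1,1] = 'fact'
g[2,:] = ['cigarette', 'patience']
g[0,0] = 'development'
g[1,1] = 'fact'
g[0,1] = 'hearing'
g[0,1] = 'hearing'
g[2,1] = 'patience'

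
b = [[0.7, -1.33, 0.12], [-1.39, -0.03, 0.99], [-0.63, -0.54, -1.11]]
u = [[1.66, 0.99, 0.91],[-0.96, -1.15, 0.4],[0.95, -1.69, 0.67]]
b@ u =[[2.55, 2.02, 0.19],[-1.34, -3.01, -0.61],[-1.58, 1.87, -1.53]]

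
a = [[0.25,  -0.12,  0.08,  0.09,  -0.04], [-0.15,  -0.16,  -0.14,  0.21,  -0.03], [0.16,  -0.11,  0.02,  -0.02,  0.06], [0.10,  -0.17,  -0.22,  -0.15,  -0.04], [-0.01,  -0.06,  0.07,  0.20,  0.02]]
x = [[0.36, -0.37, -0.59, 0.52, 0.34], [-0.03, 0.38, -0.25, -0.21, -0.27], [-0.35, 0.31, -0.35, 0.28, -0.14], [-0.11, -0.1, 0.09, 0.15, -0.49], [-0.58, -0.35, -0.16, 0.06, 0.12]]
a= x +[[-0.11, 0.25, 0.67, -0.43, -0.38], [-0.12, -0.54, 0.11, 0.42, 0.24], [0.51, -0.42, 0.37, -0.30, 0.20], [0.21, -0.07, -0.31, -0.30, 0.45], [0.57, 0.29, 0.23, 0.14, -0.1]]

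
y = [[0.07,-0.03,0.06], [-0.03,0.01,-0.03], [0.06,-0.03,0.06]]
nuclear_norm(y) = 0.15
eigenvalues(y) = [0.14, 0.01, -0.0]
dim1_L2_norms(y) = [0.1, 0.04, 0.09]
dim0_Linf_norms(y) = [0.07, 0.03, 0.06]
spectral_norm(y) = 0.14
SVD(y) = [[-0.7,-0.71,0.10], [0.31,-0.17,0.93], [-0.65,0.68,0.34]] @ diag([0.13912623850347333, 0.005101000724113656, 0.004227239227586972]) @ [[-0.7,0.31,-0.65], [-0.71,-0.17,0.68], [-0.10,-0.93,-0.34]]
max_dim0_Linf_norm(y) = 0.07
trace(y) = 0.14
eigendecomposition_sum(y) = [[0.07, -0.03, 0.06],[-0.03, 0.01, -0.03],[0.06, -0.03, 0.06]] + [[0.00, 0.0, -0.0], [0.0, 0.00, -0.0], [-0.00, -0.0, 0.0]] + [[-0.0, -0.0, -0.00], [-0.00, -0.00, -0.00], [-0.0, -0.0, -0.0]]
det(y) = -0.00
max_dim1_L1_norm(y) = 0.16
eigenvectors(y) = [[0.70, -0.71, 0.1], [-0.31, -0.17, 0.93], [0.65, 0.68, 0.34]]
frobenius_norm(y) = 0.14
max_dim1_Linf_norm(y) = 0.07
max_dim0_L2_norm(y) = 0.1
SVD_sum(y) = [[0.07,-0.03,0.06], [-0.03,0.01,-0.03], [0.06,-0.03,0.06]] + [[0.0,0.0,-0.00], [0.0,0.0,-0.00], [-0.00,-0.0,0.0]] + [[-0.00, -0.0, -0.0], [-0.0, -0.0, -0.0], [-0.00, -0.0, -0.00]]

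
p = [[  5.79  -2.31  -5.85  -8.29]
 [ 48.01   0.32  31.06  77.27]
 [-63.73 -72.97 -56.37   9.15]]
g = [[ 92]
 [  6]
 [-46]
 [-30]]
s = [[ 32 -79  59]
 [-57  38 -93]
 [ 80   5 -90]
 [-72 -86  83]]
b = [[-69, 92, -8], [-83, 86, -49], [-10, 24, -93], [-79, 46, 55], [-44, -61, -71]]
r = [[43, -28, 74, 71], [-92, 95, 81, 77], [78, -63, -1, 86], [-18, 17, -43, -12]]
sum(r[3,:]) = -56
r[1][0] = -92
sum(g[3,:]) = -30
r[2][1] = -63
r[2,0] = 78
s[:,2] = [59, -93, -90, 83]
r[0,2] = 74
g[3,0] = -30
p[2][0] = -63.73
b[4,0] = -44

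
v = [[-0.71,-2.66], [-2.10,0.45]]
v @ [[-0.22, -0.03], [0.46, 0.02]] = [[-1.07, -0.03], [0.67, 0.07]]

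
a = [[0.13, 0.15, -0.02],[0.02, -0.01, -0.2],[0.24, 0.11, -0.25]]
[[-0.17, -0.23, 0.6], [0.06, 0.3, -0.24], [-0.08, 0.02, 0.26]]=a @ [[-0.08, -1.30, 0.51],[-1.09, -0.63, 3.67],[-0.24, -1.61, 1.08]]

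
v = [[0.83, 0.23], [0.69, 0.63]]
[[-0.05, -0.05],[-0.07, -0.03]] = v @ [[-0.05, -0.06], [-0.05, 0.02]]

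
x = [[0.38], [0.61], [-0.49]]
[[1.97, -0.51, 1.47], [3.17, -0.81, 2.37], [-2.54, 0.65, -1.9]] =x @ [[5.19, -1.33, 3.88]]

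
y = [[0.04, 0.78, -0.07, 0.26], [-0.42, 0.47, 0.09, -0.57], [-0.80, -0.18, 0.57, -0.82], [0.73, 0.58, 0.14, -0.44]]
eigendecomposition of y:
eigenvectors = [[(-0.49+0j), (0.02+0.36j), (0.02-0.36j), 0.01+0.00j], [(0.2+0j), (-0.43+0.08j), -0.43-0.08j, (-0.03+0j)], [0.25+0.00j, (-0.73+0j), -0.73-0.00j, (-0.99+0j)], [(0.81+0j), (-0.03+0.38j), (-0.03-0.38j), -0.17+0.00j]]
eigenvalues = [(-0.69+0j), (0.45+0.84j), (0.45-0.84j), (0.44+0j)]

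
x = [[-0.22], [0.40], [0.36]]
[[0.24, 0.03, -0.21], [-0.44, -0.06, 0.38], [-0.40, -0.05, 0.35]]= x@ [[-1.1, -0.15, 0.96]]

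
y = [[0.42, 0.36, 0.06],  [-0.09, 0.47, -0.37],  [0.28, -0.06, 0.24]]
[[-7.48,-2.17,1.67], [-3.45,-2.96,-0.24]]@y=[[-2.48, -3.81, 0.75], [-1.25, -2.62, 0.83]]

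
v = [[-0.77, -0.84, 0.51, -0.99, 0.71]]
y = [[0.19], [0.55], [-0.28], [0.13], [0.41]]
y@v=[[-0.15, -0.16, 0.10, -0.19, 0.13], [-0.42, -0.46, 0.28, -0.54, 0.39], [0.22, 0.24, -0.14, 0.28, -0.20], [-0.10, -0.11, 0.07, -0.13, 0.09], [-0.32, -0.34, 0.21, -0.41, 0.29]]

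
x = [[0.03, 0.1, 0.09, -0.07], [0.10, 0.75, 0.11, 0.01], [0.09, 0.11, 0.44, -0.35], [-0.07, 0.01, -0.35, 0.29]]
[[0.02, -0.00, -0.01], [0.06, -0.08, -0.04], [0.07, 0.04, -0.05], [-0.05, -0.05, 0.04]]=x@[[-0.12, 0.01, 0.05],  [0.07, -0.12, -0.06],  [0.15, 0.09, 0.0],  [-0.01, -0.05, 0.14]]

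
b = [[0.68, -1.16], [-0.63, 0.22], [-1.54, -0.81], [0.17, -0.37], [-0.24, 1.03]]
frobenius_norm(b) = 2.56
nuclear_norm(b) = 3.62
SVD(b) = [[-0.28, -0.69], [0.33, 0.17], [0.90, -0.33], [-0.06, -0.22], [0.05, 0.58]] @ diag([1.8217526469832246, 1.801809449750338]) @ [[-0.99,  -0.14],[-0.14,  0.99]]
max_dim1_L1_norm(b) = 2.35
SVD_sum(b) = [[0.51, 0.07], [-0.59, -0.08], [-1.62, -0.23], [0.12, 0.02], [-0.09, -0.01]] + [[0.17, -1.23], [-0.04, 0.3], [0.08, -0.58], [0.05, -0.39], [-0.15, 1.04]]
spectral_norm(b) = 1.82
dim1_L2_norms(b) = [1.34, 0.67, 1.74, 0.41, 1.06]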